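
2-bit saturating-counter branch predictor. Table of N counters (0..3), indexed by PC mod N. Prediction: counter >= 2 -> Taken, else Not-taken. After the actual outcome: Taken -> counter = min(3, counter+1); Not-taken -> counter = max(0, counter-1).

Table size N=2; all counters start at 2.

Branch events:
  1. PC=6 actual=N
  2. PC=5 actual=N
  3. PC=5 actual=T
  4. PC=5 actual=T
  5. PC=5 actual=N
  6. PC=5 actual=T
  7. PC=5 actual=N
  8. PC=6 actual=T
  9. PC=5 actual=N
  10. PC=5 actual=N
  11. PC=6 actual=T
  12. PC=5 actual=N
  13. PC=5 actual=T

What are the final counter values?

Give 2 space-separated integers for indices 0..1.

Ev 1: PC=6 idx=0 pred=T actual=N -> ctr[0]=1
Ev 2: PC=5 idx=1 pred=T actual=N -> ctr[1]=1
Ev 3: PC=5 idx=1 pred=N actual=T -> ctr[1]=2
Ev 4: PC=5 idx=1 pred=T actual=T -> ctr[1]=3
Ev 5: PC=5 idx=1 pred=T actual=N -> ctr[1]=2
Ev 6: PC=5 idx=1 pred=T actual=T -> ctr[1]=3
Ev 7: PC=5 idx=1 pred=T actual=N -> ctr[1]=2
Ev 8: PC=6 idx=0 pred=N actual=T -> ctr[0]=2
Ev 9: PC=5 idx=1 pred=T actual=N -> ctr[1]=1
Ev 10: PC=5 idx=1 pred=N actual=N -> ctr[1]=0
Ev 11: PC=6 idx=0 pred=T actual=T -> ctr[0]=3
Ev 12: PC=5 idx=1 pred=N actual=N -> ctr[1]=0
Ev 13: PC=5 idx=1 pred=N actual=T -> ctr[1]=1

Answer: 3 1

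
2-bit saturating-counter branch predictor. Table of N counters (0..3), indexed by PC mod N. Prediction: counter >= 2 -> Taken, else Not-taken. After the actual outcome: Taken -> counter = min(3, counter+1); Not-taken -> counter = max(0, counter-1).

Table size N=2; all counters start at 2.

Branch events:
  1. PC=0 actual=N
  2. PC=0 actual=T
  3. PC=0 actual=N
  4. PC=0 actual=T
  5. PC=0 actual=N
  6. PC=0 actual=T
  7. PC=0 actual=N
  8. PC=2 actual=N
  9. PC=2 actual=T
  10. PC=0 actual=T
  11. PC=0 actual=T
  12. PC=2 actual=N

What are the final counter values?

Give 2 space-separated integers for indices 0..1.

Ev 1: PC=0 idx=0 pred=T actual=N -> ctr[0]=1
Ev 2: PC=0 idx=0 pred=N actual=T -> ctr[0]=2
Ev 3: PC=0 idx=0 pred=T actual=N -> ctr[0]=1
Ev 4: PC=0 idx=0 pred=N actual=T -> ctr[0]=2
Ev 5: PC=0 idx=0 pred=T actual=N -> ctr[0]=1
Ev 6: PC=0 idx=0 pred=N actual=T -> ctr[0]=2
Ev 7: PC=0 idx=0 pred=T actual=N -> ctr[0]=1
Ev 8: PC=2 idx=0 pred=N actual=N -> ctr[0]=0
Ev 9: PC=2 idx=0 pred=N actual=T -> ctr[0]=1
Ev 10: PC=0 idx=0 pred=N actual=T -> ctr[0]=2
Ev 11: PC=0 idx=0 pred=T actual=T -> ctr[0]=3
Ev 12: PC=2 idx=0 pred=T actual=N -> ctr[0]=2

Answer: 2 2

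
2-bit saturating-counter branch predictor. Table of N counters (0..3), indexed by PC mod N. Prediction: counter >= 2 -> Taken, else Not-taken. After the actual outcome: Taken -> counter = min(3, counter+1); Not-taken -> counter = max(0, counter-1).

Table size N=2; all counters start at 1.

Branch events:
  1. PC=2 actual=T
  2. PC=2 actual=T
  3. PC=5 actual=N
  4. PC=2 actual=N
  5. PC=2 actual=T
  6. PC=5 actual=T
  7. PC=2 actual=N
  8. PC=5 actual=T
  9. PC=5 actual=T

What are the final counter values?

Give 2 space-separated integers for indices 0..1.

Answer: 2 3

Derivation:
Ev 1: PC=2 idx=0 pred=N actual=T -> ctr[0]=2
Ev 2: PC=2 idx=0 pred=T actual=T -> ctr[0]=3
Ev 3: PC=5 idx=1 pred=N actual=N -> ctr[1]=0
Ev 4: PC=2 idx=0 pred=T actual=N -> ctr[0]=2
Ev 5: PC=2 idx=0 pred=T actual=T -> ctr[0]=3
Ev 6: PC=5 idx=1 pred=N actual=T -> ctr[1]=1
Ev 7: PC=2 idx=0 pred=T actual=N -> ctr[0]=2
Ev 8: PC=5 idx=1 pred=N actual=T -> ctr[1]=2
Ev 9: PC=5 idx=1 pred=T actual=T -> ctr[1]=3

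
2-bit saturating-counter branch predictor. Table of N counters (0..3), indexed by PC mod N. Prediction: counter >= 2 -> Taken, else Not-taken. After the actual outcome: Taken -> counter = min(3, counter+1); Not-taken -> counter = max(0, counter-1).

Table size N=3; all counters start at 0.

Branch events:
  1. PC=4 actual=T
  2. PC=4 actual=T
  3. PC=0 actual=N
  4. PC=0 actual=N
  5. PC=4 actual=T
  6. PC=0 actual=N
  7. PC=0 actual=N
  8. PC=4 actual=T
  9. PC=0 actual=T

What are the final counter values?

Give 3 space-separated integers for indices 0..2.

Ev 1: PC=4 idx=1 pred=N actual=T -> ctr[1]=1
Ev 2: PC=4 idx=1 pred=N actual=T -> ctr[1]=2
Ev 3: PC=0 idx=0 pred=N actual=N -> ctr[0]=0
Ev 4: PC=0 idx=0 pred=N actual=N -> ctr[0]=0
Ev 5: PC=4 idx=1 pred=T actual=T -> ctr[1]=3
Ev 6: PC=0 idx=0 pred=N actual=N -> ctr[0]=0
Ev 7: PC=0 idx=0 pred=N actual=N -> ctr[0]=0
Ev 8: PC=4 idx=1 pred=T actual=T -> ctr[1]=3
Ev 9: PC=0 idx=0 pred=N actual=T -> ctr[0]=1

Answer: 1 3 0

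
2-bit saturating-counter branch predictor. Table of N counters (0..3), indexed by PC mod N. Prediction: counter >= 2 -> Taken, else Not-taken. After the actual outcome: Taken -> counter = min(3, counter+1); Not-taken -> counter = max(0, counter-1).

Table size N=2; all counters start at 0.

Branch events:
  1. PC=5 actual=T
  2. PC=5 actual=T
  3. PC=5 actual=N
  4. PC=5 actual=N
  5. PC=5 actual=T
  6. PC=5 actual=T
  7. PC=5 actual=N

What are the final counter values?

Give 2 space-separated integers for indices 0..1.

Answer: 0 1

Derivation:
Ev 1: PC=5 idx=1 pred=N actual=T -> ctr[1]=1
Ev 2: PC=5 idx=1 pred=N actual=T -> ctr[1]=2
Ev 3: PC=5 idx=1 pred=T actual=N -> ctr[1]=1
Ev 4: PC=5 idx=1 pred=N actual=N -> ctr[1]=0
Ev 5: PC=5 idx=1 pred=N actual=T -> ctr[1]=1
Ev 6: PC=5 idx=1 pred=N actual=T -> ctr[1]=2
Ev 7: PC=5 idx=1 pred=T actual=N -> ctr[1]=1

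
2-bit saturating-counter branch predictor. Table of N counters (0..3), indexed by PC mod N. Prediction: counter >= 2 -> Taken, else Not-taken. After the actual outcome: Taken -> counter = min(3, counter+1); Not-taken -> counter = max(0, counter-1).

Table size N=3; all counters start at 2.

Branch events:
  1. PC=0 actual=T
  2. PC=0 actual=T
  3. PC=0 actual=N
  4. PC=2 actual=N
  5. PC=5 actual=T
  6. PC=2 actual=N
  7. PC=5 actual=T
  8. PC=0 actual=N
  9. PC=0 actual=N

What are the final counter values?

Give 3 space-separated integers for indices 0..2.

Answer: 0 2 2

Derivation:
Ev 1: PC=0 idx=0 pred=T actual=T -> ctr[0]=3
Ev 2: PC=0 idx=0 pred=T actual=T -> ctr[0]=3
Ev 3: PC=0 idx=0 pred=T actual=N -> ctr[0]=2
Ev 4: PC=2 idx=2 pred=T actual=N -> ctr[2]=1
Ev 5: PC=5 idx=2 pred=N actual=T -> ctr[2]=2
Ev 6: PC=2 idx=2 pred=T actual=N -> ctr[2]=1
Ev 7: PC=5 idx=2 pred=N actual=T -> ctr[2]=2
Ev 8: PC=0 idx=0 pred=T actual=N -> ctr[0]=1
Ev 9: PC=0 idx=0 pred=N actual=N -> ctr[0]=0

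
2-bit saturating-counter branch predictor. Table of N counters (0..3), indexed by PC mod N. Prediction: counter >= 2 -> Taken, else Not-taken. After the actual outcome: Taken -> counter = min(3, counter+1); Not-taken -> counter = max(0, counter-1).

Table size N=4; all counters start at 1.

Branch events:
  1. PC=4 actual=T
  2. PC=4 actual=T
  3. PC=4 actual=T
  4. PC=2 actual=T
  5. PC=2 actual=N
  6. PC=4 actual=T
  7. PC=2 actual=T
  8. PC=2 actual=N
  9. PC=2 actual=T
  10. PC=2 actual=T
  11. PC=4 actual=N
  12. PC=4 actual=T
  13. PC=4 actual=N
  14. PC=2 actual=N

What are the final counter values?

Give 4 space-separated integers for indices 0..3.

Answer: 2 1 2 1

Derivation:
Ev 1: PC=4 idx=0 pred=N actual=T -> ctr[0]=2
Ev 2: PC=4 idx=0 pred=T actual=T -> ctr[0]=3
Ev 3: PC=4 idx=0 pred=T actual=T -> ctr[0]=3
Ev 4: PC=2 idx=2 pred=N actual=T -> ctr[2]=2
Ev 5: PC=2 idx=2 pred=T actual=N -> ctr[2]=1
Ev 6: PC=4 idx=0 pred=T actual=T -> ctr[0]=3
Ev 7: PC=2 idx=2 pred=N actual=T -> ctr[2]=2
Ev 8: PC=2 idx=2 pred=T actual=N -> ctr[2]=1
Ev 9: PC=2 idx=2 pred=N actual=T -> ctr[2]=2
Ev 10: PC=2 idx=2 pred=T actual=T -> ctr[2]=3
Ev 11: PC=4 idx=0 pred=T actual=N -> ctr[0]=2
Ev 12: PC=4 idx=0 pred=T actual=T -> ctr[0]=3
Ev 13: PC=4 idx=0 pred=T actual=N -> ctr[0]=2
Ev 14: PC=2 idx=2 pred=T actual=N -> ctr[2]=2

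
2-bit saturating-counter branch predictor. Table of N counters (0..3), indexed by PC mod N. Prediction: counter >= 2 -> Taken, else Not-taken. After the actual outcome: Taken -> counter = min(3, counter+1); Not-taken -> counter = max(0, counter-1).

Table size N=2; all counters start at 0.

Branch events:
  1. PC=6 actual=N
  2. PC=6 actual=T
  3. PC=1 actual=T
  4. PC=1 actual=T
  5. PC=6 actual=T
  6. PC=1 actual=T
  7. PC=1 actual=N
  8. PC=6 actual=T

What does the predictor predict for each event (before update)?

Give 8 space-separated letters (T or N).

Answer: N N N N N T T T

Derivation:
Ev 1: PC=6 idx=0 pred=N actual=N -> ctr[0]=0
Ev 2: PC=6 idx=0 pred=N actual=T -> ctr[0]=1
Ev 3: PC=1 idx=1 pred=N actual=T -> ctr[1]=1
Ev 4: PC=1 idx=1 pred=N actual=T -> ctr[1]=2
Ev 5: PC=6 idx=0 pred=N actual=T -> ctr[0]=2
Ev 6: PC=1 idx=1 pred=T actual=T -> ctr[1]=3
Ev 7: PC=1 idx=1 pred=T actual=N -> ctr[1]=2
Ev 8: PC=6 idx=0 pred=T actual=T -> ctr[0]=3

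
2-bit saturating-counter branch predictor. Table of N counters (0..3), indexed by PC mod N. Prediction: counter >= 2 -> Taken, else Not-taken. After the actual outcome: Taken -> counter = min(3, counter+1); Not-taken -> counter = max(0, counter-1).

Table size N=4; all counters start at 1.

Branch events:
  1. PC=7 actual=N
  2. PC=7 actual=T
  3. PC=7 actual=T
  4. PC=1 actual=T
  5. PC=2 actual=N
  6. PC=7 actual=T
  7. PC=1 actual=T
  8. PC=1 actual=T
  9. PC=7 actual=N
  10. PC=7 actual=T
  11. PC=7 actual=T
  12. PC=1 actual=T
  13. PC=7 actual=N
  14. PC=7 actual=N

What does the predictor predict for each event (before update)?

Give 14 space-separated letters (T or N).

Answer: N N N N N T T T T T T T T T

Derivation:
Ev 1: PC=7 idx=3 pred=N actual=N -> ctr[3]=0
Ev 2: PC=7 idx=3 pred=N actual=T -> ctr[3]=1
Ev 3: PC=7 idx=3 pred=N actual=T -> ctr[3]=2
Ev 4: PC=1 idx=1 pred=N actual=T -> ctr[1]=2
Ev 5: PC=2 idx=2 pred=N actual=N -> ctr[2]=0
Ev 6: PC=7 idx=3 pred=T actual=T -> ctr[3]=3
Ev 7: PC=1 idx=1 pred=T actual=T -> ctr[1]=3
Ev 8: PC=1 idx=1 pred=T actual=T -> ctr[1]=3
Ev 9: PC=7 idx=3 pred=T actual=N -> ctr[3]=2
Ev 10: PC=7 idx=3 pred=T actual=T -> ctr[3]=3
Ev 11: PC=7 idx=3 pred=T actual=T -> ctr[3]=3
Ev 12: PC=1 idx=1 pred=T actual=T -> ctr[1]=3
Ev 13: PC=7 idx=3 pred=T actual=N -> ctr[3]=2
Ev 14: PC=7 idx=3 pred=T actual=N -> ctr[3]=1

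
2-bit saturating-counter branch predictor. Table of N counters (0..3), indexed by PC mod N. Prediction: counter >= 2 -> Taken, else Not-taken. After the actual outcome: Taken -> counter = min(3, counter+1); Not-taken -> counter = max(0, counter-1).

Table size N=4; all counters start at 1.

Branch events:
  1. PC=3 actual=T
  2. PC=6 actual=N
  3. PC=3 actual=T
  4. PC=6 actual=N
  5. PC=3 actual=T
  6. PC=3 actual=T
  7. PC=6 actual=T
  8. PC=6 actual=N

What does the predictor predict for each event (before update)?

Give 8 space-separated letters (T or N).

Answer: N N T N T T N N

Derivation:
Ev 1: PC=3 idx=3 pred=N actual=T -> ctr[3]=2
Ev 2: PC=6 idx=2 pred=N actual=N -> ctr[2]=0
Ev 3: PC=3 idx=3 pred=T actual=T -> ctr[3]=3
Ev 4: PC=6 idx=2 pred=N actual=N -> ctr[2]=0
Ev 5: PC=3 idx=3 pred=T actual=T -> ctr[3]=3
Ev 6: PC=3 idx=3 pred=T actual=T -> ctr[3]=3
Ev 7: PC=6 idx=2 pred=N actual=T -> ctr[2]=1
Ev 8: PC=6 idx=2 pred=N actual=N -> ctr[2]=0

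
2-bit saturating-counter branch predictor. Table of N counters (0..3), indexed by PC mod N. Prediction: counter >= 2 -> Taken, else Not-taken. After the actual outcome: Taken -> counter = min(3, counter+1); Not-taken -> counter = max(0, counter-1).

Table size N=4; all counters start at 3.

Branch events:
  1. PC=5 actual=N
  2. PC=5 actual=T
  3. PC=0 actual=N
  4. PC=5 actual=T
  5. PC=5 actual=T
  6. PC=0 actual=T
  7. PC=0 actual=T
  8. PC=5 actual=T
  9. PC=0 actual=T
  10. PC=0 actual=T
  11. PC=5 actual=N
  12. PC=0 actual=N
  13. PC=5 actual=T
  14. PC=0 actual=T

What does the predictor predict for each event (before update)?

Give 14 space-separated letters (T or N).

Answer: T T T T T T T T T T T T T T

Derivation:
Ev 1: PC=5 idx=1 pred=T actual=N -> ctr[1]=2
Ev 2: PC=5 idx=1 pred=T actual=T -> ctr[1]=3
Ev 3: PC=0 idx=0 pred=T actual=N -> ctr[0]=2
Ev 4: PC=5 idx=1 pred=T actual=T -> ctr[1]=3
Ev 5: PC=5 idx=1 pred=T actual=T -> ctr[1]=3
Ev 6: PC=0 idx=0 pred=T actual=T -> ctr[0]=3
Ev 7: PC=0 idx=0 pred=T actual=T -> ctr[0]=3
Ev 8: PC=5 idx=1 pred=T actual=T -> ctr[1]=3
Ev 9: PC=0 idx=0 pred=T actual=T -> ctr[0]=3
Ev 10: PC=0 idx=0 pred=T actual=T -> ctr[0]=3
Ev 11: PC=5 idx=1 pred=T actual=N -> ctr[1]=2
Ev 12: PC=0 idx=0 pred=T actual=N -> ctr[0]=2
Ev 13: PC=5 idx=1 pred=T actual=T -> ctr[1]=3
Ev 14: PC=0 idx=0 pred=T actual=T -> ctr[0]=3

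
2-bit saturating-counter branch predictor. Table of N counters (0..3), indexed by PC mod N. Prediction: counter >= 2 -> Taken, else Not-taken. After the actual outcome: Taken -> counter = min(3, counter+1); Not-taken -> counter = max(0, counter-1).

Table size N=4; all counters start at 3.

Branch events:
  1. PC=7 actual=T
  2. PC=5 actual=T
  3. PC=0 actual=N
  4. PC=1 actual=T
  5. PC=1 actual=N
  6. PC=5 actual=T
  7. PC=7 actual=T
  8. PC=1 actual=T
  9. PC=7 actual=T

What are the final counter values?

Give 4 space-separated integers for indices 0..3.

Ev 1: PC=7 idx=3 pred=T actual=T -> ctr[3]=3
Ev 2: PC=5 idx=1 pred=T actual=T -> ctr[1]=3
Ev 3: PC=0 idx=0 pred=T actual=N -> ctr[0]=2
Ev 4: PC=1 idx=1 pred=T actual=T -> ctr[1]=3
Ev 5: PC=1 idx=1 pred=T actual=N -> ctr[1]=2
Ev 6: PC=5 idx=1 pred=T actual=T -> ctr[1]=3
Ev 7: PC=7 idx=3 pred=T actual=T -> ctr[3]=3
Ev 8: PC=1 idx=1 pred=T actual=T -> ctr[1]=3
Ev 9: PC=7 idx=3 pred=T actual=T -> ctr[3]=3

Answer: 2 3 3 3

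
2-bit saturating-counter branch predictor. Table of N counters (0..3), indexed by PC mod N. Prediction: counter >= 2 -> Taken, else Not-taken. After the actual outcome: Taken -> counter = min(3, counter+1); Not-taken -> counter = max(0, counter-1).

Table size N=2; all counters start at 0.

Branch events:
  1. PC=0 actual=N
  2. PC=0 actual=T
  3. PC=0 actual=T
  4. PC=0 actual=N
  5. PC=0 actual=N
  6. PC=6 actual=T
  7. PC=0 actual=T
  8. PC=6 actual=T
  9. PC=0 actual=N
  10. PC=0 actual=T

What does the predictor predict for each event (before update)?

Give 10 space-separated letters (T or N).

Answer: N N N T N N N T T T

Derivation:
Ev 1: PC=0 idx=0 pred=N actual=N -> ctr[0]=0
Ev 2: PC=0 idx=0 pred=N actual=T -> ctr[0]=1
Ev 3: PC=0 idx=0 pred=N actual=T -> ctr[0]=2
Ev 4: PC=0 idx=0 pred=T actual=N -> ctr[0]=1
Ev 5: PC=0 idx=0 pred=N actual=N -> ctr[0]=0
Ev 6: PC=6 idx=0 pred=N actual=T -> ctr[0]=1
Ev 7: PC=0 idx=0 pred=N actual=T -> ctr[0]=2
Ev 8: PC=6 idx=0 pred=T actual=T -> ctr[0]=3
Ev 9: PC=0 idx=0 pred=T actual=N -> ctr[0]=2
Ev 10: PC=0 idx=0 pred=T actual=T -> ctr[0]=3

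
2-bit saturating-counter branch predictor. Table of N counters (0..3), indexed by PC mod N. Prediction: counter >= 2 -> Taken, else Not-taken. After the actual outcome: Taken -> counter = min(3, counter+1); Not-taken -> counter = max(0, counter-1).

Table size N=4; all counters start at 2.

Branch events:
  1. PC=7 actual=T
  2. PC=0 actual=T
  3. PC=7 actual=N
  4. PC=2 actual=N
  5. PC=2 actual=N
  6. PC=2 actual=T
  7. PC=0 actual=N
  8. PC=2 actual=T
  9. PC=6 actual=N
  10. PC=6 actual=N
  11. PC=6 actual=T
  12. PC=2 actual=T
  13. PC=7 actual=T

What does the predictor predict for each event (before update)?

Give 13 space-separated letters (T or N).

Ev 1: PC=7 idx=3 pred=T actual=T -> ctr[3]=3
Ev 2: PC=0 idx=0 pred=T actual=T -> ctr[0]=3
Ev 3: PC=7 idx=3 pred=T actual=N -> ctr[3]=2
Ev 4: PC=2 idx=2 pred=T actual=N -> ctr[2]=1
Ev 5: PC=2 idx=2 pred=N actual=N -> ctr[2]=0
Ev 6: PC=2 idx=2 pred=N actual=T -> ctr[2]=1
Ev 7: PC=0 idx=0 pred=T actual=N -> ctr[0]=2
Ev 8: PC=2 idx=2 pred=N actual=T -> ctr[2]=2
Ev 9: PC=6 idx=2 pred=T actual=N -> ctr[2]=1
Ev 10: PC=6 idx=2 pred=N actual=N -> ctr[2]=0
Ev 11: PC=6 idx=2 pred=N actual=T -> ctr[2]=1
Ev 12: PC=2 idx=2 pred=N actual=T -> ctr[2]=2
Ev 13: PC=7 idx=3 pred=T actual=T -> ctr[3]=3

Answer: T T T T N N T N T N N N T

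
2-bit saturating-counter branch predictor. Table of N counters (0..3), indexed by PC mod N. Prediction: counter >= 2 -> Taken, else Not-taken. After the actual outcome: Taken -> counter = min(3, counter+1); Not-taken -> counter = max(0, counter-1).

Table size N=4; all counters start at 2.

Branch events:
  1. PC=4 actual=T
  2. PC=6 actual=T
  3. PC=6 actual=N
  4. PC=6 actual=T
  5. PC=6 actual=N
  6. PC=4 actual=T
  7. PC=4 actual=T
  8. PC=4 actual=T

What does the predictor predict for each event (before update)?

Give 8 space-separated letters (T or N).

Answer: T T T T T T T T

Derivation:
Ev 1: PC=4 idx=0 pred=T actual=T -> ctr[0]=3
Ev 2: PC=6 idx=2 pred=T actual=T -> ctr[2]=3
Ev 3: PC=6 idx=2 pred=T actual=N -> ctr[2]=2
Ev 4: PC=6 idx=2 pred=T actual=T -> ctr[2]=3
Ev 5: PC=6 idx=2 pred=T actual=N -> ctr[2]=2
Ev 6: PC=4 idx=0 pred=T actual=T -> ctr[0]=3
Ev 7: PC=4 idx=0 pred=T actual=T -> ctr[0]=3
Ev 8: PC=4 idx=0 pred=T actual=T -> ctr[0]=3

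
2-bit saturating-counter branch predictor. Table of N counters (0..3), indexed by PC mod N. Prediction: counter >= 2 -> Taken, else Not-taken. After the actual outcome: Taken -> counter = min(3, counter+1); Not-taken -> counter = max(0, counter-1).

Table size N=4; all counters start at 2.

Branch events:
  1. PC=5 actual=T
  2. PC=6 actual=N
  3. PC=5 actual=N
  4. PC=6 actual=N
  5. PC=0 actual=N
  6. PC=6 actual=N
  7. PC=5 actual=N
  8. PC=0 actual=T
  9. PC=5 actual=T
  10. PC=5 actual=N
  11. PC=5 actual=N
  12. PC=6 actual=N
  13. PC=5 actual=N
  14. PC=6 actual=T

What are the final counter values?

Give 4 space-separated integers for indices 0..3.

Ev 1: PC=5 idx=1 pred=T actual=T -> ctr[1]=3
Ev 2: PC=6 idx=2 pred=T actual=N -> ctr[2]=1
Ev 3: PC=5 idx=1 pred=T actual=N -> ctr[1]=2
Ev 4: PC=6 idx=2 pred=N actual=N -> ctr[2]=0
Ev 5: PC=0 idx=0 pred=T actual=N -> ctr[0]=1
Ev 6: PC=6 idx=2 pred=N actual=N -> ctr[2]=0
Ev 7: PC=5 idx=1 pred=T actual=N -> ctr[1]=1
Ev 8: PC=0 idx=0 pred=N actual=T -> ctr[0]=2
Ev 9: PC=5 idx=1 pred=N actual=T -> ctr[1]=2
Ev 10: PC=5 idx=1 pred=T actual=N -> ctr[1]=1
Ev 11: PC=5 idx=1 pred=N actual=N -> ctr[1]=0
Ev 12: PC=6 idx=2 pred=N actual=N -> ctr[2]=0
Ev 13: PC=5 idx=1 pred=N actual=N -> ctr[1]=0
Ev 14: PC=6 idx=2 pred=N actual=T -> ctr[2]=1

Answer: 2 0 1 2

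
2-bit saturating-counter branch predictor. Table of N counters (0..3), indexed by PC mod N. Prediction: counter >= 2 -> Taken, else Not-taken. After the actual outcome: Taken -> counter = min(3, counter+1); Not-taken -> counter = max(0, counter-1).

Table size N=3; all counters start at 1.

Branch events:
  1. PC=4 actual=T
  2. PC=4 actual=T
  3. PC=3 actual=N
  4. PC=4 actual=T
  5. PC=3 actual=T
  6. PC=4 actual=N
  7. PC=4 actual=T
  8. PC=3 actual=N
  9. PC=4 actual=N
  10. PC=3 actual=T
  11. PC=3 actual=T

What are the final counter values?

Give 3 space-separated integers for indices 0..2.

Ev 1: PC=4 idx=1 pred=N actual=T -> ctr[1]=2
Ev 2: PC=4 idx=1 pred=T actual=T -> ctr[1]=3
Ev 3: PC=3 idx=0 pred=N actual=N -> ctr[0]=0
Ev 4: PC=4 idx=1 pred=T actual=T -> ctr[1]=3
Ev 5: PC=3 idx=0 pred=N actual=T -> ctr[0]=1
Ev 6: PC=4 idx=1 pred=T actual=N -> ctr[1]=2
Ev 7: PC=4 idx=1 pred=T actual=T -> ctr[1]=3
Ev 8: PC=3 idx=0 pred=N actual=N -> ctr[0]=0
Ev 9: PC=4 idx=1 pred=T actual=N -> ctr[1]=2
Ev 10: PC=3 idx=0 pred=N actual=T -> ctr[0]=1
Ev 11: PC=3 idx=0 pred=N actual=T -> ctr[0]=2

Answer: 2 2 1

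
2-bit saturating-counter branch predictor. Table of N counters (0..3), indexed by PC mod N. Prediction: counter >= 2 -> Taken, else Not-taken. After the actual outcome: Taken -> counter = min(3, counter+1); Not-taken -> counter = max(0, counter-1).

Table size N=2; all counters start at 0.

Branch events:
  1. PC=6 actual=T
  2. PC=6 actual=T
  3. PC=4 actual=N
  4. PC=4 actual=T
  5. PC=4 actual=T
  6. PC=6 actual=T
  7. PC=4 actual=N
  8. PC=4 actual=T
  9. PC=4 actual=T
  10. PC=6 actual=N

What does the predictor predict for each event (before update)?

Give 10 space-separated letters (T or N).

Answer: N N T N T T T T T T

Derivation:
Ev 1: PC=6 idx=0 pred=N actual=T -> ctr[0]=1
Ev 2: PC=6 idx=0 pred=N actual=T -> ctr[0]=2
Ev 3: PC=4 idx=0 pred=T actual=N -> ctr[0]=1
Ev 4: PC=4 idx=0 pred=N actual=T -> ctr[0]=2
Ev 5: PC=4 idx=0 pred=T actual=T -> ctr[0]=3
Ev 6: PC=6 idx=0 pred=T actual=T -> ctr[0]=3
Ev 7: PC=4 idx=0 pred=T actual=N -> ctr[0]=2
Ev 8: PC=4 idx=0 pred=T actual=T -> ctr[0]=3
Ev 9: PC=4 idx=0 pred=T actual=T -> ctr[0]=3
Ev 10: PC=6 idx=0 pred=T actual=N -> ctr[0]=2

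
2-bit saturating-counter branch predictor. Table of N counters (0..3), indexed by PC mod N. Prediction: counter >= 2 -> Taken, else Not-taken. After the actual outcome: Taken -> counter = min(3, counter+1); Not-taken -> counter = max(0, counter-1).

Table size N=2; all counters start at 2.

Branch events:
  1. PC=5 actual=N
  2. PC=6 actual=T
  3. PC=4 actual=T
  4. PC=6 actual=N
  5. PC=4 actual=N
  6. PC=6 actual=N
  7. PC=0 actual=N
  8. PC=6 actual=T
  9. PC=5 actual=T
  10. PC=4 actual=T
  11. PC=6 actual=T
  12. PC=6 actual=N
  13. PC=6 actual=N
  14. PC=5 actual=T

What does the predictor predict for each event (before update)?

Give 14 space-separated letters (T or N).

Answer: T T T T T N N N N N T T T T

Derivation:
Ev 1: PC=5 idx=1 pred=T actual=N -> ctr[1]=1
Ev 2: PC=6 idx=0 pred=T actual=T -> ctr[0]=3
Ev 3: PC=4 idx=0 pred=T actual=T -> ctr[0]=3
Ev 4: PC=6 idx=0 pred=T actual=N -> ctr[0]=2
Ev 5: PC=4 idx=0 pred=T actual=N -> ctr[0]=1
Ev 6: PC=6 idx=0 pred=N actual=N -> ctr[0]=0
Ev 7: PC=0 idx=0 pred=N actual=N -> ctr[0]=0
Ev 8: PC=6 idx=0 pred=N actual=T -> ctr[0]=1
Ev 9: PC=5 idx=1 pred=N actual=T -> ctr[1]=2
Ev 10: PC=4 idx=0 pred=N actual=T -> ctr[0]=2
Ev 11: PC=6 idx=0 pred=T actual=T -> ctr[0]=3
Ev 12: PC=6 idx=0 pred=T actual=N -> ctr[0]=2
Ev 13: PC=6 idx=0 pred=T actual=N -> ctr[0]=1
Ev 14: PC=5 idx=1 pred=T actual=T -> ctr[1]=3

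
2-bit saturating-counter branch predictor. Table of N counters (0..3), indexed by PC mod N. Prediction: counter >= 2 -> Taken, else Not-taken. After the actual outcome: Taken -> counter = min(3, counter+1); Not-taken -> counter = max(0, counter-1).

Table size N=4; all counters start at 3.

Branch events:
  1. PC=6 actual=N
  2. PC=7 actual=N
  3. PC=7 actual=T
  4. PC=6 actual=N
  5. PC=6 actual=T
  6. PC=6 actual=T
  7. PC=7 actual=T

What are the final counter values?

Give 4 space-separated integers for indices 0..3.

Answer: 3 3 3 3

Derivation:
Ev 1: PC=6 idx=2 pred=T actual=N -> ctr[2]=2
Ev 2: PC=7 idx=3 pred=T actual=N -> ctr[3]=2
Ev 3: PC=7 idx=3 pred=T actual=T -> ctr[3]=3
Ev 4: PC=6 idx=2 pred=T actual=N -> ctr[2]=1
Ev 5: PC=6 idx=2 pred=N actual=T -> ctr[2]=2
Ev 6: PC=6 idx=2 pred=T actual=T -> ctr[2]=3
Ev 7: PC=7 idx=3 pred=T actual=T -> ctr[3]=3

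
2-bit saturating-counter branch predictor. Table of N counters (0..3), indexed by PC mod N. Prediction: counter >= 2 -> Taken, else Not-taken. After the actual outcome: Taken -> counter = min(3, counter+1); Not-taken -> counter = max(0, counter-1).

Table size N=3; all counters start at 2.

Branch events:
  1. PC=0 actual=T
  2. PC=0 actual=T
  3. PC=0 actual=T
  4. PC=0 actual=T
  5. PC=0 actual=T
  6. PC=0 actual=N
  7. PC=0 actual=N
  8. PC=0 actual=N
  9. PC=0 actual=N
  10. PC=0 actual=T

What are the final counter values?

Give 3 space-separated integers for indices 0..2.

Ev 1: PC=0 idx=0 pred=T actual=T -> ctr[0]=3
Ev 2: PC=0 idx=0 pred=T actual=T -> ctr[0]=3
Ev 3: PC=0 idx=0 pred=T actual=T -> ctr[0]=3
Ev 4: PC=0 idx=0 pred=T actual=T -> ctr[0]=3
Ev 5: PC=0 idx=0 pred=T actual=T -> ctr[0]=3
Ev 6: PC=0 idx=0 pred=T actual=N -> ctr[0]=2
Ev 7: PC=0 idx=0 pred=T actual=N -> ctr[0]=1
Ev 8: PC=0 idx=0 pred=N actual=N -> ctr[0]=0
Ev 9: PC=0 idx=0 pred=N actual=N -> ctr[0]=0
Ev 10: PC=0 idx=0 pred=N actual=T -> ctr[0]=1

Answer: 1 2 2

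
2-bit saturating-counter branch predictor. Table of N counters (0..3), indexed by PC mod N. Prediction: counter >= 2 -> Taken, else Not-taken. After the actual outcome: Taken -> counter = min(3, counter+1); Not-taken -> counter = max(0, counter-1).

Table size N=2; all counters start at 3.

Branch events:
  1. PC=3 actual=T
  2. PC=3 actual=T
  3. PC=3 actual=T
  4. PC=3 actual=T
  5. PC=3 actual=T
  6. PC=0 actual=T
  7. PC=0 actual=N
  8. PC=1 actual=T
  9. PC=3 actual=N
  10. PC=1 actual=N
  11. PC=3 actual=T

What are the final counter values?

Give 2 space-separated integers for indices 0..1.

Answer: 2 2

Derivation:
Ev 1: PC=3 idx=1 pred=T actual=T -> ctr[1]=3
Ev 2: PC=3 idx=1 pred=T actual=T -> ctr[1]=3
Ev 3: PC=3 idx=1 pred=T actual=T -> ctr[1]=3
Ev 4: PC=3 idx=1 pred=T actual=T -> ctr[1]=3
Ev 5: PC=3 idx=1 pred=T actual=T -> ctr[1]=3
Ev 6: PC=0 idx=0 pred=T actual=T -> ctr[0]=3
Ev 7: PC=0 idx=0 pred=T actual=N -> ctr[0]=2
Ev 8: PC=1 idx=1 pred=T actual=T -> ctr[1]=3
Ev 9: PC=3 idx=1 pred=T actual=N -> ctr[1]=2
Ev 10: PC=1 idx=1 pred=T actual=N -> ctr[1]=1
Ev 11: PC=3 idx=1 pred=N actual=T -> ctr[1]=2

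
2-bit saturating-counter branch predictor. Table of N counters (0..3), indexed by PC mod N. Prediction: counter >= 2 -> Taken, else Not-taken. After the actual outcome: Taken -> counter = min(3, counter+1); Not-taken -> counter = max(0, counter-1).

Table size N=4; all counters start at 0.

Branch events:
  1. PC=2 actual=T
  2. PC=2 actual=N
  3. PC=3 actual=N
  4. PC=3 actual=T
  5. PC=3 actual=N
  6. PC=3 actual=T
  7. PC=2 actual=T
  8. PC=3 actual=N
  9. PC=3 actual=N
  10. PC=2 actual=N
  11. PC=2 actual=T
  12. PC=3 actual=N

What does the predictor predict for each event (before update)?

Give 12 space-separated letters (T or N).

Answer: N N N N N N N N N N N N

Derivation:
Ev 1: PC=2 idx=2 pred=N actual=T -> ctr[2]=1
Ev 2: PC=2 idx=2 pred=N actual=N -> ctr[2]=0
Ev 3: PC=3 idx=3 pred=N actual=N -> ctr[3]=0
Ev 4: PC=3 idx=3 pred=N actual=T -> ctr[3]=1
Ev 5: PC=3 idx=3 pred=N actual=N -> ctr[3]=0
Ev 6: PC=3 idx=3 pred=N actual=T -> ctr[3]=1
Ev 7: PC=2 idx=2 pred=N actual=T -> ctr[2]=1
Ev 8: PC=3 idx=3 pred=N actual=N -> ctr[3]=0
Ev 9: PC=3 idx=3 pred=N actual=N -> ctr[3]=0
Ev 10: PC=2 idx=2 pred=N actual=N -> ctr[2]=0
Ev 11: PC=2 idx=2 pred=N actual=T -> ctr[2]=1
Ev 12: PC=3 idx=3 pred=N actual=N -> ctr[3]=0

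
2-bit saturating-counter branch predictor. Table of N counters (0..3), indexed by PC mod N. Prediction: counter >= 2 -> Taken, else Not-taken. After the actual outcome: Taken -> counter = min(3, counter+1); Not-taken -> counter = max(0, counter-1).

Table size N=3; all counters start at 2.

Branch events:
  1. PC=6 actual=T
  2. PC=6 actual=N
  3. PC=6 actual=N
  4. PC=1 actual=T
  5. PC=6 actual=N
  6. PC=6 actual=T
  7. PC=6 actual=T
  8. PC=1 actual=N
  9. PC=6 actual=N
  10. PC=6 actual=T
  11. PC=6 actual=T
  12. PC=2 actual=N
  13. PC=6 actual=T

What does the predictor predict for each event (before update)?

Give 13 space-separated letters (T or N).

Answer: T T T T N N N T T N T T T

Derivation:
Ev 1: PC=6 idx=0 pred=T actual=T -> ctr[0]=3
Ev 2: PC=6 idx=0 pred=T actual=N -> ctr[0]=2
Ev 3: PC=6 idx=0 pred=T actual=N -> ctr[0]=1
Ev 4: PC=1 idx=1 pred=T actual=T -> ctr[1]=3
Ev 5: PC=6 idx=0 pred=N actual=N -> ctr[0]=0
Ev 6: PC=6 idx=0 pred=N actual=T -> ctr[0]=1
Ev 7: PC=6 idx=0 pred=N actual=T -> ctr[0]=2
Ev 8: PC=1 idx=1 pred=T actual=N -> ctr[1]=2
Ev 9: PC=6 idx=0 pred=T actual=N -> ctr[0]=1
Ev 10: PC=6 idx=0 pred=N actual=T -> ctr[0]=2
Ev 11: PC=6 idx=0 pred=T actual=T -> ctr[0]=3
Ev 12: PC=2 idx=2 pred=T actual=N -> ctr[2]=1
Ev 13: PC=6 idx=0 pred=T actual=T -> ctr[0]=3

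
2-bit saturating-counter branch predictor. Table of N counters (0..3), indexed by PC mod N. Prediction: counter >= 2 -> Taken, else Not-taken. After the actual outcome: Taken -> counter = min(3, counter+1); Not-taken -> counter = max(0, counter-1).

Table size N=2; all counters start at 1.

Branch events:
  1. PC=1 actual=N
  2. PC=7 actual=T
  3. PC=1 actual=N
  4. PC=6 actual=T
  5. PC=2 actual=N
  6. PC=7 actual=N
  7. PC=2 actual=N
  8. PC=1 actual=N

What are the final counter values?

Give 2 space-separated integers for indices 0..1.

Answer: 0 0

Derivation:
Ev 1: PC=1 idx=1 pred=N actual=N -> ctr[1]=0
Ev 2: PC=7 idx=1 pred=N actual=T -> ctr[1]=1
Ev 3: PC=1 idx=1 pred=N actual=N -> ctr[1]=0
Ev 4: PC=6 idx=0 pred=N actual=T -> ctr[0]=2
Ev 5: PC=2 idx=0 pred=T actual=N -> ctr[0]=1
Ev 6: PC=7 idx=1 pred=N actual=N -> ctr[1]=0
Ev 7: PC=2 idx=0 pred=N actual=N -> ctr[0]=0
Ev 8: PC=1 idx=1 pred=N actual=N -> ctr[1]=0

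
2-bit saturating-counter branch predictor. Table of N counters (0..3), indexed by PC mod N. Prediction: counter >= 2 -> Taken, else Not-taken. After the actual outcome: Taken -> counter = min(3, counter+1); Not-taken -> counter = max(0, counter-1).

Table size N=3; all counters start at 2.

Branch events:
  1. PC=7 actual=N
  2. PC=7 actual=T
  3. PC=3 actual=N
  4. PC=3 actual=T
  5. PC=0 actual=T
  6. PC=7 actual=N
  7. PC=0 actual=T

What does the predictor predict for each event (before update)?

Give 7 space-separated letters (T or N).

Answer: T N T N T T T

Derivation:
Ev 1: PC=7 idx=1 pred=T actual=N -> ctr[1]=1
Ev 2: PC=7 idx=1 pred=N actual=T -> ctr[1]=2
Ev 3: PC=3 idx=0 pred=T actual=N -> ctr[0]=1
Ev 4: PC=3 idx=0 pred=N actual=T -> ctr[0]=2
Ev 5: PC=0 idx=0 pred=T actual=T -> ctr[0]=3
Ev 6: PC=7 idx=1 pred=T actual=N -> ctr[1]=1
Ev 7: PC=0 idx=0 pred=T actual=T -> ctr[0]=3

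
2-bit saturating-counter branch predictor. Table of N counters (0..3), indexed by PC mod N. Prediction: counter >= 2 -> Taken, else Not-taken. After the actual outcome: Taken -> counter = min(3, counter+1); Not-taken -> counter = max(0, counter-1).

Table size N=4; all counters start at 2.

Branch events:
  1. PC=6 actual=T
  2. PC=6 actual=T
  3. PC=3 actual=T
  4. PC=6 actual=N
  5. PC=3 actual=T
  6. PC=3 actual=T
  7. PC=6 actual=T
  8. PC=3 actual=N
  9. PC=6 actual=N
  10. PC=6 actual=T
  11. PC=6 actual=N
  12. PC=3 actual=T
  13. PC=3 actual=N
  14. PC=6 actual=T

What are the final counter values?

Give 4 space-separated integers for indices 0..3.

Answer: 2 2 3 2

Derivation:
Ev 1: PC=6 idx=2 pred=T actual=T -> ctr[2]=3
Ev 2: PC=6 idx=2 pred=T actual=T -> ctr[2]=3
Ev 3: PC=3 idx=3 pred=T actual=T -> ctr[3]=3
Ev 4: PC=6 idx=2 pred=T actual=N -> ctr[2]=2
Ev 5: PC=3 idx=3 pred=T actual=T -> ctr[3]=3
Ev 6: PC=3 idx=3 pred=T actual=T -> ctr[3]=3
Ev 7: PC=6 idx=2 pred=T actual=T -> ctr[2]=3
Ev 8: PC=3 idx=3 pred=T actual=N -> ctr[3]=2
Ev 9: PC=6 idx=2 pred=T actual=N -> ctr[2]=2
Ev 10: PC=6 idx=2 pred=T actual=T -> ctr[2]=3
Ev 11: PC=6 idx=2 pred=T actual=N -> ctr[2]=2
Ev 12: PC=3 idx=3 pred=T actual=T -> ctr[3]=3
Ev 13: PC=3 idx=3 pred=T actual=N -> ctr[3]=2
Ev 14: PC=6 idx=2 pred=T actual=T -> ctr[2]=3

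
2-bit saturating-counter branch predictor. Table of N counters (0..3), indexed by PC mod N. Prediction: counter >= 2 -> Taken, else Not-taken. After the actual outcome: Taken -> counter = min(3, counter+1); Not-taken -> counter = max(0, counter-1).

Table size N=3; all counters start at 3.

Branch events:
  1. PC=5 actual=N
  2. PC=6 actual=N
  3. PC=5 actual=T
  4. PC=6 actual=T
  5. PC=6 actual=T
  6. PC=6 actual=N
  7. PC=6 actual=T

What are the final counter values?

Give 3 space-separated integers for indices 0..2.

Ev 1: PC=5 idx=2 pred=T actual=N -> ctr[2]=2
Ev 2: PC=6 idx=0 pred=T actual=N -> ctr[0]=2
Ev 3: PC=5 idx=2 pred=T actual=T -> ctr[2]=3
Ev 4: PC=6 idx=0 pred=T actual=T -> ctr[0]=3
Ev 5: PC=6 idx=0 pred=T actual=T -> ctr[0]=3
Ev 6: PC=6 idx=0 pred=T actual=N -> ctr[0]=2
Ev 7: PC=6 idx=0 pred=T actual=T -> ctr[0]=3

Answer: 3 3 3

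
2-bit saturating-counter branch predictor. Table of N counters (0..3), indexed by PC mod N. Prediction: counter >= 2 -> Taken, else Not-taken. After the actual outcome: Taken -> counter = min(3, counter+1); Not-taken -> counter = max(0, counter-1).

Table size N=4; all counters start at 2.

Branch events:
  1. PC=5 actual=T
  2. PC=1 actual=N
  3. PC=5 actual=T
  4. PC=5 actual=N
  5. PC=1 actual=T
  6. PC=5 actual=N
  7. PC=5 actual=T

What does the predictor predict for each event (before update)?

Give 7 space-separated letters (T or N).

Answer: T T T T T T T

Derivation:
Ev 1: PC=5 idx=1 pred=T actual=T -> ctr[1]=3
Ev 2: PC=1 idx=1 pred=T actual=N -> ctr[1]=2
Ev 3: PC=5 idx=1 pred=T actual=T -> ctr[1]=3
Ev 4: PC=5 idx=1 pred=T actual=N -> ctr[1]=2
Ev 5: PC=1 idx=1 pred=T actual=T -> ctr[1]=3
Ev 6: PC=5 idx=1 pred=T actual=N -> ctr[1]=2
Ev 7: PC=5 idx=1 pred=T actual=T -> ctr[1]=3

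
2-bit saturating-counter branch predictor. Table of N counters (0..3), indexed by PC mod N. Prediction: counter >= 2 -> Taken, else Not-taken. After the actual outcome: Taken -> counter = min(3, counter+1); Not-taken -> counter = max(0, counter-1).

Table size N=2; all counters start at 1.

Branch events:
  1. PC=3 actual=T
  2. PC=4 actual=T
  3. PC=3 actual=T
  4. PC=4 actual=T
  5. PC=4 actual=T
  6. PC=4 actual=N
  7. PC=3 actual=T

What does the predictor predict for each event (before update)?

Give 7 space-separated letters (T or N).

Ev 1: PC=3 idx=1 pred=N actual=T -> ctr[1]=2
Ev 2: PC=4 idx=0 pred=N actual=T -> ctr[0]=2
Ev 3: PC=3 idx=1 pred=T actual=T -> ctr[1]=3
Ev 4: PC=4 idx=0 pred=T actual=T -> ctr[0]=3
Ev 5: PC=4 idx=0 pred=T actual=T -> ctr[0]=3
Ev 6: PC=4 idx=0 pred=T actual=N -> ctr[0]=2
Ev 7: PC=3 idx=1 pred=T actual=T -> ctr[1]=3

Answer: N N T T T T T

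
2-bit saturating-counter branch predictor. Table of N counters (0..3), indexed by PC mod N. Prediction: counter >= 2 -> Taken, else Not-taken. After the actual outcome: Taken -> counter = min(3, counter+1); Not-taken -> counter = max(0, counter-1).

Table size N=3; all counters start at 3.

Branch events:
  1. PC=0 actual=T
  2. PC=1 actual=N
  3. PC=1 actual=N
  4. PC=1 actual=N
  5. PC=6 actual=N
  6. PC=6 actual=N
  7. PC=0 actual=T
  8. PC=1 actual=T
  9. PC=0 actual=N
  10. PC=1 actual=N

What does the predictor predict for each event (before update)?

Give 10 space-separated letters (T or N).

Ev 1: PC=0 idx=0 pred=T actual=T -> ctr[0]=3
Ev 2: PC=1 idx=1 pred=T actual=N -> ctr[1]=2
Ev 3: PC=1 idx=1 pred=T actual=N -> ctr[1]=1
Ev 4: PC=1 idx=1 pred=N actual=N -> ctr[1]=0
Ev 5: PC=6 idx=0 pred=T actual=N -> ctr[0]=2
Ev 6: PC=6 idx=0 pred=T actual=N -> ctr[0]=1
Ev 7: PC=0 idx=0 pred=N actual=T -> ctr[0]=2
Ev 8: PC=1 idx=1 pred=N actual=T -> ctr[1]=1
Ev 9: PC=0 idx=0 pred=T actual=N -> ctr[0]=1
Ev 10: PC=1 idx=1 pred=N actual=N -> ctr[1]=0

Answer: T T T N T T N N T N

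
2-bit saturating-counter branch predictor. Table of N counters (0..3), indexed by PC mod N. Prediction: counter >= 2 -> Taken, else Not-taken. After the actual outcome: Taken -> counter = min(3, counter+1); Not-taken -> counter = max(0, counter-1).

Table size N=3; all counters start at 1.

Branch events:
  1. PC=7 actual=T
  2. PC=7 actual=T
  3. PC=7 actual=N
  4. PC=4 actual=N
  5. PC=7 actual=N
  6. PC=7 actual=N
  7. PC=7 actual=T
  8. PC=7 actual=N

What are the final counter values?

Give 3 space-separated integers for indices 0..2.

Answer: 1 0 1

Derivation:
Ev 1: PC=7 idx=1 pred=N actual=T -> ctr[1]=2
Ev 2: PC=7 idx=1 pred=T actual=T -> ctr[1]=3
Ev 3: PC=7 idx=1 pred=T actual=N -> ctr[1]=2
Ev 4: PC=4 idx=1 pred=T actual=N -> ctr[1]=1
Ev 5: PC=7 idx=1 pred=N actual=N -> ctr[1]=0
Ev 6: PC=7 idx=1 pred=N actual=N -> ctr[1]=0
Ev 7: PC=7 idx=1 pred=N actual=T -> ctr[1]=1
Ev 8: PC=7 idx=1 pred=N actual=N -> ctr[1]=0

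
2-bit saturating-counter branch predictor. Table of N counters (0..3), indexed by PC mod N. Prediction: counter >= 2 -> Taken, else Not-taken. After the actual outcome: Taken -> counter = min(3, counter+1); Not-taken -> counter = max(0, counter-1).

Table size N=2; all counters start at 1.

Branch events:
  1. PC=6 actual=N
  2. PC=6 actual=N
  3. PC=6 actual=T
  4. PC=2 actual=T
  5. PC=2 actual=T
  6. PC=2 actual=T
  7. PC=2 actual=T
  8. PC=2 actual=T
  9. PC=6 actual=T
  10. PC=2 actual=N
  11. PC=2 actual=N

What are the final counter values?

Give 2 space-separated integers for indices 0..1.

Answer: 1 1

Derivation:
Ev 1: PC=6 idx=0 pred=N actual=N -> ctr[0]=0
Ev 2: PC=6 idx=0 pred=N actual=N -> ctr[0]=0
Ev 3: PC=6 idx=0 pred=N actual=T -> ctr[0]=1
Ev 4: PC=2 idx=0 pred=N actual=T -> ctr[0]=2
Ev 5: PC=2 idx=0 pred=T actual=T -> ctr[0]=3
Ev 6: PC=2 idx=0 pred=T actual=T -> ctr[0]=3
Ev 7: PC=2 idx=0 pred=T actual=T -> ctr[0]=3
Ev 8: PC=2 idx=0 pred=T actual=T -> ctr[0]=3
Ev 9: PC=6 idx=0 pred=T actual=T -> ctr[0]=3
Ev 10: PC=2 idx=0 pred=T actual=N -> ctr[0]=2
Ev 11: PC=2 idx=0 pred=T actual=N -> ctr[0]=1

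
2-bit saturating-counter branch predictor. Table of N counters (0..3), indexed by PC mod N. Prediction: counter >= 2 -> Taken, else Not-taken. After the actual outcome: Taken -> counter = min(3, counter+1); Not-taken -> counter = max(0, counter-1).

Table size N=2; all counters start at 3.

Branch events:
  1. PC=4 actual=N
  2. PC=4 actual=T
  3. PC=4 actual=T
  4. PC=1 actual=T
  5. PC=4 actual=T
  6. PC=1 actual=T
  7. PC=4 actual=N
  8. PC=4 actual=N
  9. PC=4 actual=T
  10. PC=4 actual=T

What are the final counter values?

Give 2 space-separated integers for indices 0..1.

Answer: 3 3

Derivation:
Ev 1: PC=4 idx=0 pred=T actual=N -> ctr[0]=2
Ev 2: PC=4 idx=0 pred=T actual=T -> ctr[0]=3
Ev 3: PC=4 idx=0 pred=T actual=T -> ctr[0]=3
Ev 4: PC=1 idx=1 pred=T actual=T -> ctr[1]=3
Ev 5: PC=4 idx=0 pred=T actual=T -> ctr[0]=3
Ev 6: PC=1 idx=1 pred=T actual=T -> ctr[1]=3
Ev 7: PC=4 idx=0 pred=T actual=N -> ctr[0]=2
Ev 8: PC=4 idx=0 pred=T actual=N -> ctr[0]=1
Ev 9: PC=4 idx=0 pred=N actual=T -> ctr[0]=2
Ev 10: PC=4 idx=0 pred=T actual=T -> ctr[0]=3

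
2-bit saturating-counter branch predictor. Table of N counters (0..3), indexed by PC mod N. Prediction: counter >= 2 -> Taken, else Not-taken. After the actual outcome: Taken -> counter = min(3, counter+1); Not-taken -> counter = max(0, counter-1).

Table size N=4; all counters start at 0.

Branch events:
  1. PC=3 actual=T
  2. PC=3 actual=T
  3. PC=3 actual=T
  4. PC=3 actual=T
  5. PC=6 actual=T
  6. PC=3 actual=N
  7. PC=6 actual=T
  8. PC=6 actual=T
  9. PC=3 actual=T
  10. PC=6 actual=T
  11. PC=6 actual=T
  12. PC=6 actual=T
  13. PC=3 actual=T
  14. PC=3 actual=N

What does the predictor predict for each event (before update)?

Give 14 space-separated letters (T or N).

Answer: N N T T N T N T T T T T T T

Derivation:
Ev 1: PC=3 idx=3 pred=N actual=T -> ctr[3]=1
Ev 2: PC=3 idx=3 pred=N actual=T -> ctr[3]=2
Ev 3: PC=3 idx=3 pred=T actual=T -> ctr[3]=3
Ev 4: PC=3 idx=3 pred=T actual=T -> ctr[3]=3
Ev 5: PC=6 idx=2 pred=N actual=T -> ctr[2]=1
Ev 6: PC=3 idx=3 pred=T actual=N -> ctr[3]=2
Ev 7: PC=6 idx=2 pred=N actual=T -> ctr[2]=2
Ev 8: PC=6 idx=2 pred=T actual=T -> ctr[2]=3
Ev 9: PC=3 idx=3 pred=T actual=T -> ctr[3]=3
Ev 10: PC=6 idx=2 pred=T actual=T -> ctr[2]=3
Ev 11: PC=6 idx=2 pred=T actual=T -> ctr[2]=3
Ev 12: PC=6 idx=2 pred=T actual=T -> ctr[2]=3
Ev 13: PC=3 idx=3 pred=T actual=T -> ctr[3]=3
Ev 14: PC=3 idx=3 pred=T actual=N -> ctr[3]=2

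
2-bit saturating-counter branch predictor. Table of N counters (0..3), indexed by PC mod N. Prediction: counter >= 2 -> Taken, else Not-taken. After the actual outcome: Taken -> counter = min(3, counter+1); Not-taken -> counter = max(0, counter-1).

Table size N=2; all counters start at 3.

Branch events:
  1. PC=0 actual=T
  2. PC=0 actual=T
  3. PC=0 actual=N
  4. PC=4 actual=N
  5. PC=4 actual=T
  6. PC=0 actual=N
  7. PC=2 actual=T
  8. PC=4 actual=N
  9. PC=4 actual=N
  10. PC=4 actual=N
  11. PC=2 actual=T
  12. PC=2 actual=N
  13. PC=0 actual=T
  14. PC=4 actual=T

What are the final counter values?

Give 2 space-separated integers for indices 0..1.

Answer: 2 3

Derivation:
Ev 1: PC=0 idx=0 pred=T actual=T -> ctr[0]=3
Ev 2: PC=0 idx=0 pred=T actual=T -> ctr[0]=3
Ev 3: PC=0 idx=0 pred=T actual=N -> ctr[0]=2
Ev 4: PC=4 idx=0 pred=T actual=N -> ctr[0]=1
Ev 5: PC=4 idx=0 pred=N actual=T -> ctr[0]=2
Ev 6: PC=0 idx=0 pred=T actual=N -> ctr[0]=1
Ev 7: PC=2 idx=0 pred=N actual=T -> ctr[0]=2
Ev 8: PC=4 idx=0 pred=T actual=N -> ctr[0]=1
Ev 9: PC=4 idx=0 pred=N actual=N -> ctr[0]=0
Ev 10: PC=4 idx=0 pred=N actual=N -> ctr[0]=0
Ev 11: PC=2 idx=0 pred=N actual=T -> ctr[0]=1
Ev 12: PC=2 idx=0 pred=N actual=N -> ctr[0]=0
Ev 13: PC=0 idx=0 pred=N actual=T -> ctr[0]=1
Ev 14: PC=4 idx=0 pred=N actual=T -> ctr[0]=2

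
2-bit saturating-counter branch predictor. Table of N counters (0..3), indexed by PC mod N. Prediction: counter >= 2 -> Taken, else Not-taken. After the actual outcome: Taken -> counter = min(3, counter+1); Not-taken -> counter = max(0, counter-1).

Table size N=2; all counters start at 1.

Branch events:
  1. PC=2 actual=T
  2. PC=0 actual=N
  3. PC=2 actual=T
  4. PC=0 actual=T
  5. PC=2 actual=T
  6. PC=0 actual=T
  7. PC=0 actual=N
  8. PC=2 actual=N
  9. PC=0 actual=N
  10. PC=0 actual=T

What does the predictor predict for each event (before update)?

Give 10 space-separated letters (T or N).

Answer: N T N T T T T T N N

Derivation:
Ev 1: PC=2 idx=0 pred=N actual=T -> ctr[0]=2
Ev 2: PC=0 idx=0 pred=T actual=N -> ctr[0]=1
Ev 3: PC=2 idx=0 pred=N actual=T -> ctr[0]=2
Ev 4: PC=0 idx=0 pred=T actual=T -> ctr[0]=3
Ev 5: PC=2 idx=0 pred=T actual=T -> ctr[0]=3
Ev 6: PC=0 idx=0 pred=T actual=T -> ctr[0]=3
Ev 7: PC=0 idx=0 pred=T actual=N -> ctr[0]=2
Ev 8: PC=2 idx=0 pred=T actual=N -> ctr[0]=1
Ev 9: PC=0 idx=0 pred=N actual=N -> ctr[0]=0
Ev 10: PC=0 idx=0 pred=N actual=T -> ctr[0]=1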